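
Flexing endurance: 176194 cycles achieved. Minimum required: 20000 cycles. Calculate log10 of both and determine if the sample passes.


log10(176194) = 5.25
log10(20000) = 4.30
Passes: Yes


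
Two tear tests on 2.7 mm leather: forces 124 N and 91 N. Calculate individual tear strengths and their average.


Tear 1 = 124 / 2.7 = 45.9 N/mm
Tear 2 = 91 / 2.7 = 33.7 N/mm
Average = (45.9 + 33.7) / 2 = 39.8 N/mm


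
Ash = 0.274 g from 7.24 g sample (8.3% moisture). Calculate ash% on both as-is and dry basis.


As-is ash% = 0.274 / 7.24 x 100 = 3.78%
Dry mass = 7.24 x (100 - 8.3) / 100 = 6.63908 g
Dry-basis ash% = 0.274 / 6.63908 x 100 = 4.13%


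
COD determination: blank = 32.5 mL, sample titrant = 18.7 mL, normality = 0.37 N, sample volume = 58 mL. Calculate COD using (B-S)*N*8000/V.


704.3 mg/L

COD = (32.5 - 18.7) x 0.37 x 8000 / 58
COD = 13.8 x 0.37 x 8000 / 58
COD = 704.3 mg/L


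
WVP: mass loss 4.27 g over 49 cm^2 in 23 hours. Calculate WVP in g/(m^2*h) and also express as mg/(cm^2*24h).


WVP = 4.27 / (49 x 23) x 10000 = 37.89 g/(m^2*h)
Mass loss in mg = 4.27 x 1000 = 4270 mg
Per cm^2 per 24h in mg: 4270 x 24 / (49 x 23) = 102480 / 1127 = 90.93 mg/(cm^2*24h)


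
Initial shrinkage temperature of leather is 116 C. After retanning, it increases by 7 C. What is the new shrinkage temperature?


New Ts = 116 + 7 = 123 C


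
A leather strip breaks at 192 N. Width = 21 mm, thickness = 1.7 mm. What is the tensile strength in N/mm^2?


Cross-sectional area = 21 x 1.7 = 35.7 mm^2
Tensile strength = 192 / 35.7 = 5.38 N/mm^2


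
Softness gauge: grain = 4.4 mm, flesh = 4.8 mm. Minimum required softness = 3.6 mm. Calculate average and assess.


Average softness = 4.60 mm
Meets requirement: Yes

Average = (4.4 + 4.8) / 2 = 4.60 mm
Minimum = 3.6 mm
Meets requirement: Yes


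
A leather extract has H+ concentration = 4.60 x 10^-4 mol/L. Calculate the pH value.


pH = -log10[H+]
pH = -log10(4.60 x 10^-4) = 3.34


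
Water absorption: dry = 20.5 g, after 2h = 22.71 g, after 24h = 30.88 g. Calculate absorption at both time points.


2h absorption = 10.8%
24h absorption = 50.6%

WA (2h) = (22.71 - 20.5) / 20.5 x 100 = 10.8%
WA (24h) = (30.88 - 20.5) / 20.5 x 100 = 50.6%


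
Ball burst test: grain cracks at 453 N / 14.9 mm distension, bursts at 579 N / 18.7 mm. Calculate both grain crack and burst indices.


Crack index = 453 / 14.9 = 30.4 N/mm
Burst index = 579 / 18.7 = 31.0 N/mm


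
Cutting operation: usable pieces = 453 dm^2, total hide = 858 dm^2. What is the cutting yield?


Yield = usable / total x 100
Yield = 453 / 858 x 100 = 52.8%


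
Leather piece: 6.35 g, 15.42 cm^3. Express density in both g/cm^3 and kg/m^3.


Density = 6.35 / 15.42 = 0.412 g/cm^3
Convert: 0.412 x 1000 = 412 kg/m^3


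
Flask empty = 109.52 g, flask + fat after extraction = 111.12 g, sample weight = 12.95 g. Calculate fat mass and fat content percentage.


Fat mass = 1.60 g
Fat content = 12.4%

Fat mass = 111.12 - 109.52 = 1.60 g
Fat% = 1.60 / 12.95 x 100 = 12.4%


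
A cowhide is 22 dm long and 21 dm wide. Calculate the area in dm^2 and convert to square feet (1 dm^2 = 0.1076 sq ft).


Area = 22 x 21 = 462 dm^2
Conversion: 462 x 0.1076 = 49.71 sq ft


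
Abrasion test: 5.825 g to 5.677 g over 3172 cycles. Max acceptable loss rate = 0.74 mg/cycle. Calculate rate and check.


Rate = 0.047 mg/cycle
Passes: Yes

Loss = 5.825 - 5.677 = 0.148 g
Rate = 0.148 g / 3172 cycles x 1000 = 0.047 mg/cycle
Max = 0.74 mg/cycle
Passes: Yes


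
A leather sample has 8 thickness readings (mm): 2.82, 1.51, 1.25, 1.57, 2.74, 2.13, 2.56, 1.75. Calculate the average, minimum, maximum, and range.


Average = 2.04 mm
Min = 1.25 mm
Max = 2.82 mm
Range = 1.57 mm


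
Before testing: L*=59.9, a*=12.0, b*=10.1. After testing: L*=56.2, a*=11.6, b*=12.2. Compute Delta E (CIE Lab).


Delta E = 4.27

dL = 56.2 - 59.9 = -3.7
da = 11.6 - 12.0 = -0.4
db = 12.2 - 10.1 = 2.1
dE = sqrt((-3.7)^2 + (-0.4)^2 + (2.1)^2) = 4.27


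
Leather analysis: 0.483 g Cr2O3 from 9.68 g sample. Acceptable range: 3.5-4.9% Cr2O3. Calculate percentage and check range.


Cr2O3 = 4.99%
Within range: No


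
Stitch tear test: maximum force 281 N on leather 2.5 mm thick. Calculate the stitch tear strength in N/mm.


Stitch tear strength = force / thickness
STS = 281 / 2.5 = 112.4 N/mm


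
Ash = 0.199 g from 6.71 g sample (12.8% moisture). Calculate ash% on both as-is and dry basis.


As-is ash = 2.97%
Dry-basis ash = 3.40%


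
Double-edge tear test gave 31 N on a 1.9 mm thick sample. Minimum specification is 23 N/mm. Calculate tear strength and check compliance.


Tear strength = 31 / 1.9 = 16.3 N/mm
Required minimum = 23 N/mm
Compliant: No


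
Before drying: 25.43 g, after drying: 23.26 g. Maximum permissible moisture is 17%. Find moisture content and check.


Moisture content = 8.5%
Acceptable: Yes


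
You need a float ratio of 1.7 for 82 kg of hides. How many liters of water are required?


Water = hide weight x target ratio
Water = 82 x 1.7 = 139.4 L


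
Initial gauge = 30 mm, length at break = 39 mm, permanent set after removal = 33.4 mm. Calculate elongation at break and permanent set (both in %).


Elongation at break = (39 - 30) / 30 x 100 = 30.0%
Permanent set = (33.4 - 30) / 30 x 100 = 11.3%


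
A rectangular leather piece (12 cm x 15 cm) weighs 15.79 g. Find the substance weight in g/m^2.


877.2 g/m^2


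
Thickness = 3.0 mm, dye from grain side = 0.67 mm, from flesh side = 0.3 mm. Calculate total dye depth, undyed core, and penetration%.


Total dyed = 0.67 + 0.3 = 0.97 mm
Undyed core = 3.0 - 0.97 = 2.03 mm
Penetration = 0.97 / 3.0 x 100 = 32.3%


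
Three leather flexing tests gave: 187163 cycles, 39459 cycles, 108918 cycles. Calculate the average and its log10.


Average = 111847 cycles
log10 = 5.05


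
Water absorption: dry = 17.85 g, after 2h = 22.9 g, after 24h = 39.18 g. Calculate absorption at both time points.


WA (2h) = (22.9 - 17.85) / 17.85 x 100 = 28.3%
WA (24h) = (39.18 - 17.85) / 17.85 x 100 = 119.5%


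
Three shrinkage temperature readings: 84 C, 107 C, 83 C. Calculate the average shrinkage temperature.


Average = (84 + 107 + 83) / 3
Average = 274 / 3 = 91.3 C


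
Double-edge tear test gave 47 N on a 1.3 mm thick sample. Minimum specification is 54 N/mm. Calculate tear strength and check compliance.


Tear strength = 36.2 N/mm
Compliant: No


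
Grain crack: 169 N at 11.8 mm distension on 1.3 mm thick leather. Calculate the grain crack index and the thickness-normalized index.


Crack index = 169 / 11.8 = 14.3 N/mm
Normalized = 14.3 / 1.3 = 11.0 N/mm per mm


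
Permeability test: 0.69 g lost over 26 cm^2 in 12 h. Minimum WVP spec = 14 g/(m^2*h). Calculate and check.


WVP = 22.12 g/(m^2*h)
Meets specification: Yes


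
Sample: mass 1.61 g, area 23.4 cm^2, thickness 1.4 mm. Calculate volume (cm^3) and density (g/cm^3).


Volume = 3.276 cm^3
Density = 0.491 g/cm^3


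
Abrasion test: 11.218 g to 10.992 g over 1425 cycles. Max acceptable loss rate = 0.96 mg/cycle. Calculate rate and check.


Rate = 0.159 mg/cycle
Passes: Yes


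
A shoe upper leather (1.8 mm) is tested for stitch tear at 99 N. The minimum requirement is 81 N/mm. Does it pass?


STS = 55.0 N/mm
Passes: No

STS = 99 / 1.8 = 55.0 N/mm
Minimum required: 81 N/mm
Passes: No


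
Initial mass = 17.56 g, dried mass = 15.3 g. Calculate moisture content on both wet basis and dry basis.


Moisture lost = 17.56 - 15.3 = 2.26 g
Wet basis MC = 2.26 / 17.56 x 100 = 12.9%
Dry basis MC = 2.26 / 15.3 x 100 = 14.8%


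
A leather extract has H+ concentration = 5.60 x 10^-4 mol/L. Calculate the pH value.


pH = 3.25

pH = -log10[H+]
pH = -log10(5.60 x 10^-4) = 3.25


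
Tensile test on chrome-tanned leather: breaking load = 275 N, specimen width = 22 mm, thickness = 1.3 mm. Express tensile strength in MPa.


9.62 MPa


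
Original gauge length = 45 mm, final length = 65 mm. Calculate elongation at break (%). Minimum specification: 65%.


Elongation = 44.4%
Meets spec: No

Extension = 65 - 45 = 20 mm
Elongation = 20 / 45 x 100 = 44.4%
Minimum required: 65%
Meets specification: No


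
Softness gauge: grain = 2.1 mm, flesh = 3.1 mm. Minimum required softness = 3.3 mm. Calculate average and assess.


Average softness = 2.60 mm
Meets requirement: No


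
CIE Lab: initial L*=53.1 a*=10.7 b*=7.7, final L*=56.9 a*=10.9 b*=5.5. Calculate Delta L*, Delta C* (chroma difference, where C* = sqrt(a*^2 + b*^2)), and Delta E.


Delta L* = 56.9 - 53.1 = 3.8
C1* = sqrt((10.7)^2 + (7.7)^2) = 13.183
C2* = sqrt((10.9)^2 + (5.5)^2) = 12.209
Delta C* = 12.209 - 13.183 = -0.97
Delta E = sqrt((3.8)^2 + (0.2)^2 + (-2.2)^2) = 4.40


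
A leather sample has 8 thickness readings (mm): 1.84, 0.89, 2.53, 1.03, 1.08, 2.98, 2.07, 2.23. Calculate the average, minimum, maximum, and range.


Average = 1.83 mm
Min = 0.89 mm
Max = 2.98 mm
Range = 2.09 mm


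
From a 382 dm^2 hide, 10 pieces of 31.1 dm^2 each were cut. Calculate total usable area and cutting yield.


Total usable = 10 x 31.1 = 311.0 dm^2
Yield = 311.0 / 382 x 100 = 81.4%


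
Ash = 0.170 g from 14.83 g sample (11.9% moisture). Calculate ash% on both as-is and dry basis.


As-is ash = 1.15%
Dry-basis ash = 1.30%


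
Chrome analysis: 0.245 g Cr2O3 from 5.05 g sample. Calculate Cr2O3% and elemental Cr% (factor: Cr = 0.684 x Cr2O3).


Cr2O3 = 4.85%
Cr = 3.32%

Cr2O3% = 0.245 / 5.05 x 100 = 4.85%
Cr% = 4.85 x 0.684 = 3.32%


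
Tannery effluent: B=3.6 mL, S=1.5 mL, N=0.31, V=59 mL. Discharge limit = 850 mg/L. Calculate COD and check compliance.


COD = (3.6 - 1.5) x 0.31 x 8000 / 59 = 88.3 mg/L
Limit: 850 mg/L
Compliant: Yes


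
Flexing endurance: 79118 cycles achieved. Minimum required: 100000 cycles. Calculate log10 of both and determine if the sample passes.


Achieved: log10 = 4.90
Required: log10 = 5.00
Passes: No

log10(79118) = 4.90
log10(100000) = 5.00
Passes: No


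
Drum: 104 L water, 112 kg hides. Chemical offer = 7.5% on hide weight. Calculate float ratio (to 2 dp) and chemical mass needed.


Float ratio = 0.93
Chemical needed = 8.4 kg

Float ratio = 104 / 112 = 0.93
Chemical = 112 x 7.5 / 100 = 8.4 kg


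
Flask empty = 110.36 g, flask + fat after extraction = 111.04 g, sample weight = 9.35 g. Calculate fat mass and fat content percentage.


Fat mass = 0.68 g
Fat content = 7.3%


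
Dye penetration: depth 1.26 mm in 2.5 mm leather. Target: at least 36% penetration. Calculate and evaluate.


Penetration = 50.4%
Meets target: Yes

Penetration = 1.26 / 2.5 x 100 = 50.4%
Target: 36%
Meets target: Yes


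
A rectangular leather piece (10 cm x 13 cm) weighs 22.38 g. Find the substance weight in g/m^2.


1721.5 g/m^2

Area = 10 x 13 = 130 cm^2
SW = 22.38 / 130 x 10000 = 1721.5 g/m^2


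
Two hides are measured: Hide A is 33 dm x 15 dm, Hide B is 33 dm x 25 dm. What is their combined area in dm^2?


1320 dm^2

Hide A area = 33 x 15 = 495 dm^2
Hide B area = 33 x 25 = 825 dm^2
Total = 495 + 825 = 1320 dm^2


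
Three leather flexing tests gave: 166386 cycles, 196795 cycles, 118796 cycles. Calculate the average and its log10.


Average = (166386 + 196795 + 118796) / 3 = 160659 cycles
log10(160659) = 5.21


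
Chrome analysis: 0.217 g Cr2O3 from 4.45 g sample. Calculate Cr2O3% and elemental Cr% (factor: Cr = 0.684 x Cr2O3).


Cr2O3 = 4.88%
Cr = 3.34%


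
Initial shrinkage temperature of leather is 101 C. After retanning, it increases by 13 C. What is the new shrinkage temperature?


114 C

New Ts = 101 + 13 = 114 C


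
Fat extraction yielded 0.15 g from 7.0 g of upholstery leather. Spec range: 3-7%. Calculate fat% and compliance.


Fat% = 0.15 / 7.0 x 100 = 2.1%
Spec range: 3-7%
Compliant: No


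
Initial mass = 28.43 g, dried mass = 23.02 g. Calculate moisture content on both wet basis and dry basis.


Wet basis = 19.0%
Dry basis = 23.5%


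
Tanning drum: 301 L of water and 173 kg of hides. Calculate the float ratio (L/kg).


Float ratio = water / hide weight
Ratio = 301 / 173 = 1.7


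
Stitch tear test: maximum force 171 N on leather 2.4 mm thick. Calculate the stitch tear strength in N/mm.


Stitch tear strength = force / thickness
STS = 171 / 2.4 = 71.3 N/mm


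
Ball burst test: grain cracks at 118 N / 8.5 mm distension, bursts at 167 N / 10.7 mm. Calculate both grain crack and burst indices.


Crack index = 13.9 N/mm
Burst index = 15.6 N/mm

Crack index = 118 / 8.5 = 13.9 N/mm
Burst index = 167 / 10.7 = 15.6 N/mm


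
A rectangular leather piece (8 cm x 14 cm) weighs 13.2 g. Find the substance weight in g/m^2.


1178.6 g/m^2

Area = 8 x 14 = 112 cm^2
SW = 13.2 / 112 x 10000 = 1178.6 g/m^2


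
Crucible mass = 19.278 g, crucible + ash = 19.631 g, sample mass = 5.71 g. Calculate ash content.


Ash mass = 19.631 - 19.278 = 0.353 g
Ash% = 0.353 / 5.71 x 100 = 6.18%


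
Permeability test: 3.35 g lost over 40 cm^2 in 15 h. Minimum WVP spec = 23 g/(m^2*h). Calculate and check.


WVP = 3.35 / (40 x 15) x 10000 = 55.83 g/(m^2*h)
Minimum: 23 g/(m^2*h)
Meets spec: Yes


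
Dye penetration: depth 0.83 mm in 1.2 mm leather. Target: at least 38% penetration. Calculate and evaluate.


Penetration = 69.2%
Meets target: Yes

Penetration = 0.83 / 1.2 x 100 = 69.2%
Target: 38%
Meets target: Yes


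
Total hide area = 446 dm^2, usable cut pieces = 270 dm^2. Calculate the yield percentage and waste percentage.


Yield = 60.5%
Waste = 39.5%

Yield = 270 / 446 x 100 = 60.5%
Waste = 446 - 270 = 176 dm^2
Waste% = 100 - 60.5 = 39.5%


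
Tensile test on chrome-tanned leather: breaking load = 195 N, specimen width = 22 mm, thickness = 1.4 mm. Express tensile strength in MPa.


6.33 MPa


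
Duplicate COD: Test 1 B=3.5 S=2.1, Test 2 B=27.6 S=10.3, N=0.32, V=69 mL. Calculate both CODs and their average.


COD1 = 51.9 mg/L
COD2 = 641.9 mg/L
Average = 346.9 mg/L

COD1 = (3.5 - 2.1) x 0.32 x 8000 / 69 = 51.9 mg/L
COD2 = (27.6 - 10.3) x 0.32 x 8000 / 69 = 641.9 mg/L
Average = (51.9 + 641.9) / 2 = 346.9 mg/L


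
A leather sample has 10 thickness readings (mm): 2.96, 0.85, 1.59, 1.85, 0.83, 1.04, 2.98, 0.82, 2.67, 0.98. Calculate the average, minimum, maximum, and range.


Sum = 16.57
Average = 16.57 / 10 = 1.66 mm
Minimum = 0.82 mm
Maximum = 2.98 mm
Range = 2.98 - 0.82 = 2.16 mm


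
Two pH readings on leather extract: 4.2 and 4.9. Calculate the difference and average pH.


Difference = |4.2 - 4.9| = 0.7
Average = (4.2 + 4.9) / 2 = 4.55


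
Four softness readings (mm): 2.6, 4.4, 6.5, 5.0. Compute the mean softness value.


Sum = 2.6 + 4.4 + 6.5 + 5.0
Mean = 18.5 / 4 = 4.63 mm


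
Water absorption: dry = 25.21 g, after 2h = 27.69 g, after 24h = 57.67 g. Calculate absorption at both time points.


2h absorption = 9.8%
24h absorption = 128.8%

WA (2h) = (27.69 - 25.21) / 25.21 x 100 = 9.8%
WA (24h) = (57.67 - 25.21) / 25.21 x 100 = 128.8%


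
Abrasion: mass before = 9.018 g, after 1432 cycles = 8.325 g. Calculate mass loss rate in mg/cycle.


0.484 mg/cycle


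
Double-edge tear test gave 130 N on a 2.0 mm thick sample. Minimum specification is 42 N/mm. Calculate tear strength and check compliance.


Tear strength = 65.0 N/mm
Compliant: Yes

Tear strength = 130 / 2.0 = 65.0 N/mm
Required minimum = 42 N/mm
Compliant: Yes


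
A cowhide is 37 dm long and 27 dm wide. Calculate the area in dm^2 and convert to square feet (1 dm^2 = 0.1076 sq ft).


Area = 37 x 27 = 999 dm^2
Conversion: 999 x 0.1076 = 107.49 sq ft


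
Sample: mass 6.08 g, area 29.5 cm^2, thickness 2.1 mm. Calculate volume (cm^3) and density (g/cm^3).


Volume = 6.195 cm^3
Density = 0.981 g/cm^3

Thickness in cm = 2.1 / 10 = 0.21 cm
Volume = 29.5 x 0.21 = 6.195 cm^3
Density = 6.08 / 6.195 = 0.981 g/cm^3


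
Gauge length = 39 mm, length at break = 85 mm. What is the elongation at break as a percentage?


Extension = 85 - 39 = 46 mm
Elongation = 46 / 39 x 100 = 117.9%


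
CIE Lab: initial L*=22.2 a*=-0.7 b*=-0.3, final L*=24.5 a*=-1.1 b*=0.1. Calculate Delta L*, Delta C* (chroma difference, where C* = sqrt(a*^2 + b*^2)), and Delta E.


Delta L* = 2.3
Delta C* = 0.34
Delta E = 2.37

Delta L* = 24.5 - 22.2 = 2.3
C1* = sqrt((-0.7)^2 + (-0.3)^2) = 0.762
C2* = sqrt((-1.1)^2 + (0.1)^2) = 1.105
Delta C* = 1.105 - 0.762 = 0.34
Delta E = sqrt((2.3)^2 + (-0.4)^2 + (0.4)^2) = 2.37


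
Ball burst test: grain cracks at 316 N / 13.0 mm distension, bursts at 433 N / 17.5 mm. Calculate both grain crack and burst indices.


Crack index = 316 / 13.0 = 24.3 N/mm
Burst index = 433 / 17.5 = 24.7 N/mm


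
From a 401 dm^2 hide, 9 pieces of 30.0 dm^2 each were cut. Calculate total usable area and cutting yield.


Usable area = 270.0 dm^2
Yield = 67.3%


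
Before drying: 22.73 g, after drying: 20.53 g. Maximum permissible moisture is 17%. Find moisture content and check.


MC = (22.73 - 20.53) / 22.73 x 100 = 9.7%
Maximum: 17%
Acceptable: Yes


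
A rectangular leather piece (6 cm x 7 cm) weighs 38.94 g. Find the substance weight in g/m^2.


9271.4 g/m^2


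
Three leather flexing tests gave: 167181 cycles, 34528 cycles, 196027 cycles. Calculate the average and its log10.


Average = (167181 + 34528 + 196027) / 3 = 132579 cycles
log10(132579) = 5.12


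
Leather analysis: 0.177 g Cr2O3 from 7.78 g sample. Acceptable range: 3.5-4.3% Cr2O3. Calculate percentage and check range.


Cr2O3% = 0.177 / 7.78 x 100 = 2.28%
Acceptable range: 3.5 to 4.3%
Within range: No


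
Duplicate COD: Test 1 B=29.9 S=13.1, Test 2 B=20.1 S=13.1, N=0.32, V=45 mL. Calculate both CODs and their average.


COD1 = 955.7 mg/L
COD2 = 398.2 mg/L
Average = 677.0 mg/L


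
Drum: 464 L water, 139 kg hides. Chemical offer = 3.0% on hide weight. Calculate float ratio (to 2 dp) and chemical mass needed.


Float ratio = 464 / 139 = 3.34
Chemical = 139 x 3.0 / 100 = 4.17 kg


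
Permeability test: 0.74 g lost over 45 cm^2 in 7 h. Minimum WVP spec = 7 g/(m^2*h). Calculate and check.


WVP = 23.49 g/(m^2*h)
Meets specification: Yes


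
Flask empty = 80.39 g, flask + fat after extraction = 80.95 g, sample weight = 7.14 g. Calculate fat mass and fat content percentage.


Fat mass = 0.56 g
Fat content = 7.8%


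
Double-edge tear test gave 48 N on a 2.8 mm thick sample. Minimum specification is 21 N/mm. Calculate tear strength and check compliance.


Tear strength = 48 / 2.8 = 17.1 N/mm
Required minimum = 21 N/mm
Compliant: No


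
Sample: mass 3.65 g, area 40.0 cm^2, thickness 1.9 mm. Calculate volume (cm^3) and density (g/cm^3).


Volume = 7.600 cm^3
Density = 0.480 g/cm^3


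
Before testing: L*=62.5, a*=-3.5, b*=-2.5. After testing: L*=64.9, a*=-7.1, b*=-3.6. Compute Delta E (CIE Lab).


dL = 64.9 - 62.5 = 2.4
da = -7.1 - (-3.5) = -3.6
db = -3.6 - (-2.5) = -1.1
dE = sqrt((2.4)^2 + (-3.6)^2 + (-1.1)^2) = 4.46


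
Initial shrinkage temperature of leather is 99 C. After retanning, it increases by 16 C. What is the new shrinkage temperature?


New Ts = 99 + 16 = 115 C


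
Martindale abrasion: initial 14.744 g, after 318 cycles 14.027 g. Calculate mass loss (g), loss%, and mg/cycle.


Loss = 14.744 - 14.027 = 0.717 g
Loss% = 0.717 / 14.744 x 100 = 4.86%
Rate = 0.717 / 318 x 1000 = 2.255 mg/cycle


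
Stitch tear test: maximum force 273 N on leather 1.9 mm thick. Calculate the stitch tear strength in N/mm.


Stitch tear strength = force / thickness
STS = 273 / 1.9 = 143.7 N/mm


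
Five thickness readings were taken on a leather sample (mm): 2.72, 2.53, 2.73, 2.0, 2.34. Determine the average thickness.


2.46 mm

Sum = 2.72 + 2.53 + 2.73 + 2.0 + 2.34 = 12.32
Average = 12.32 / 5 = 2.46 mm


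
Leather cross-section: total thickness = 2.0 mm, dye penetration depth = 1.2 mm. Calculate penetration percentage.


Penetration% = 1.2 / 2.0 x 100
Penetration = 60.0%


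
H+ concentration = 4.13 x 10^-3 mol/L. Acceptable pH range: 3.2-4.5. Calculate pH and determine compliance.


pH = 2.38
Compliant: No

pH = -log10(4.13 x 10^-3) = 2.38
Range: 3.2 to 4.5
Compliant: No


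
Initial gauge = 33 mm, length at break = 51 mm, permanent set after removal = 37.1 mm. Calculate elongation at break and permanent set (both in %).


Elongation at break = 54.5%
Permanent set = 12.4%


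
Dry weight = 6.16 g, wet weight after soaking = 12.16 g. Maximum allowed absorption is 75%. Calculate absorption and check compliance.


Absorption = 97.4%
Compliant: No


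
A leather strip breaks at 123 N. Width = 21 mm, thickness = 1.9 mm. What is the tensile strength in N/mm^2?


Cross-sectional area = 21 x 1.9 = 39.9 mm^2
Tensile strength = 123 / 39.9 = 3.08 N/mm^2


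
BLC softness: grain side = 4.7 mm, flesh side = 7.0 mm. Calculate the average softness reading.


Average = (4.7 + 7.0) / 2
Average = 5.85 mm


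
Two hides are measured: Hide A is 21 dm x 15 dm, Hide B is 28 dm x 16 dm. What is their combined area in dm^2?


763 dm^2


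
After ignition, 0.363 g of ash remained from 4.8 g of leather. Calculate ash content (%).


Ash% = 0.363 / 4.8 x 100
Ash% = 7.56%


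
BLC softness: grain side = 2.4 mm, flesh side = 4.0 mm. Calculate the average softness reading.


3.20 mm

Average = (2.4 + 4.0) / 2
Average = 3.20 mm


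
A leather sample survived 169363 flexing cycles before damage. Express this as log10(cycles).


log10(169363) = 5.23


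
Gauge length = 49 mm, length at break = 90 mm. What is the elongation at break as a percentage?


83.7%


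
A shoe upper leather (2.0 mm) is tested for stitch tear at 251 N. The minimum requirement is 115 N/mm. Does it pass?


STS = 125.5 N/mm
Passes: Yes

STS = 251 / 2.0 = 125.5 N/mm
Minimum required: 115 N/mm
Passes: Yes


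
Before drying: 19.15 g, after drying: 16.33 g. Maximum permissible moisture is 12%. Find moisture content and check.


MC = (19.15 - 16.33) / 19.15 x 100 = 14.7%
Maximum: 12%
Acceptable: No


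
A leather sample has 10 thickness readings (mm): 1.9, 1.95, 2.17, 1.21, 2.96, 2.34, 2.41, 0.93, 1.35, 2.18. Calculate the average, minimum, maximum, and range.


Average = 1.94 mm
Min = 0.93 mm
Max = 2.96 mm
Range = 2.03 mm

Sum = 19.40
Average = 19.40 / 10 = 1.94 mm
Minimum = 0.93 mm
Maximum = 2.96 mm
Range = 2.96 - 0.93 = 2.03 mm


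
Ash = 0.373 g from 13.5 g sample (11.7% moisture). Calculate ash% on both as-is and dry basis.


As-is ash = 2.76%
Dry-basis ash = 3.13%

As-is ash% = 0.373 / 13.5 x 100 = 2.76%
Dry mass = 13.5 x (100 - 11.7) / 100 = 11.9205 g
Dry-basis ash% = 0.373 / 11.9205 x 100 = 3.13%


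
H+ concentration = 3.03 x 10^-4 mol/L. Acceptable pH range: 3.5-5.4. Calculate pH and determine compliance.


pH = 3.52
Compliant: Yes

pH = -log10(3.03 x 10^-4) = 3.52
Range: 3.5 to 5.4
Compliant: Yes


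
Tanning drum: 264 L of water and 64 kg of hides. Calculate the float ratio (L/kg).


4.1

Float ratio = water / hide weight
Ratio = 264 / 64 = 4.1


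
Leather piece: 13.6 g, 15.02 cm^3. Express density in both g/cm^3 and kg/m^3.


0.905 g/cm^3
905 kg/m^3


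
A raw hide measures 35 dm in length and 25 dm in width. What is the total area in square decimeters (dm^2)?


875 dm^2


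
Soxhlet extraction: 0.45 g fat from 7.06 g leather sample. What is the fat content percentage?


6.4%

Fat content = 0.45 / 7.06 x 100
Fat = 6.4%


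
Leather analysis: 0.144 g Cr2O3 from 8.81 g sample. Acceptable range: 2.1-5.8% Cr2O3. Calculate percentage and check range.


Cr2O3% = 0.144 / 8.81 x 100 = 1.63%
Acceptable range: 2.1 to 5.8%
Within range: No


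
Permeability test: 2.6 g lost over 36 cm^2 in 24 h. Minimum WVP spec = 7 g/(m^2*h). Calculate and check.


WVP = 2.6 / (36 x 24) x 10000 = 30.09 g/(m^2*h)
Minimum: 7 g/(m^2*h)
Meets spec: Yes


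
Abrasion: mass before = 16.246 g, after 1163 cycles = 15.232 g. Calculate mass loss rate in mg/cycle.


0.872 mg/cycle

Mass loss = 16.246 - 15.232 = 1.014 g
Rate = 1.014 / 1163 x 1000 = 0.872 mg/cycle


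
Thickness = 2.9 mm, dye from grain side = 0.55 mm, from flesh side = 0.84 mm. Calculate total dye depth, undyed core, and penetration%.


Total dyed = 0.55 + 0.84 = 1.39 mm
Undyed core = 2.9 - 1.39 = 1.51 mm
Penetration = 1.39 / 2.9 x 100 = 47.9%


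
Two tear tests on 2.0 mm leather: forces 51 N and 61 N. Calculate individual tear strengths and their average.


Tear 1 = 25.5 N/mm
Tear 2 = 30.5 N/mm
Average = 28.0 N/mm


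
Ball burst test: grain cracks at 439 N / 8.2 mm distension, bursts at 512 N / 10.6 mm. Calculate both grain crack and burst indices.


Crack index = 53.5 N/mm
Burst index = 48.3 N/mm

Crack index = 439 / 8.2 = 53.5 N/mm
Burst index = 512 / 10.6 = 48.3 N/mm


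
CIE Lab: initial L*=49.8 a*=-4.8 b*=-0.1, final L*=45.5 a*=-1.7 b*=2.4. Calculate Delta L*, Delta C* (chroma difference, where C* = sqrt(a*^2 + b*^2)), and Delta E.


Delta L* = 45.5 - 49.8 = -4.3
C1* = sqrt((-4.8)^2 + (-0.1)^2) = 4.801
C2* = sqrt((-1.7)^2 + (2.4)^2) = 2.941
Delta C* = 2.941 - 4.801 = -1.86
Delta E = sqrt((-4.3)^2 + (3.1)^2 + (2.5)^2) = 5.86


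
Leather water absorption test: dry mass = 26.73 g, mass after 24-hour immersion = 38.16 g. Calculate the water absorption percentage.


42.8%


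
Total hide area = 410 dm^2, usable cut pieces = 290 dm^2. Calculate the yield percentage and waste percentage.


Yield = 70.7%
Waste = 29.3%

Yield = 290 / 410 x 100 = 70.7%
Waste = 410 - 290 = 120 dm^2
Waste% = 100 - 70.7 = 29.3%


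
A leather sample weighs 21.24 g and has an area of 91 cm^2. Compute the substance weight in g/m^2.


2334.1 g/m^2

Substance weight = mass / area x 10000
SW = 21.24 / 91 x 10000
SW = 2334.1 g/m^2


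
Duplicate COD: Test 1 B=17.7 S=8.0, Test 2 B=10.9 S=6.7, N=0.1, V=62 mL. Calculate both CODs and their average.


COD1 = 125.2 mg/L
COD2 = 54.2 mg/L
Average = 89.7 mg/L


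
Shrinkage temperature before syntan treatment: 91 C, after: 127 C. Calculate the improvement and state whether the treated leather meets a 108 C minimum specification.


Improvement = 36 C
Meets 108 C spec: Yes


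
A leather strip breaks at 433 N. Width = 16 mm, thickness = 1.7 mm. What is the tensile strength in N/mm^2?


Cross-sectional area = 16 x 1.7 = 27.2 mm^2
Tensile strength = 433 / 27.2 = 15.92 N/mm^2


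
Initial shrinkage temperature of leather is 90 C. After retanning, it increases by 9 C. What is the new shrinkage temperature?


New Ts = 90 + 9 = 99 C


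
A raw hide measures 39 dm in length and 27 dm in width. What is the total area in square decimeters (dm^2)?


Area = length x width
Area = 39 x 27 = 1053 dm^2


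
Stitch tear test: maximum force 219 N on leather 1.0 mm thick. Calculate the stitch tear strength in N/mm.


Stitch tear strength = force / thickness
STS = 219 / 1.0 = 219.0 N/mm


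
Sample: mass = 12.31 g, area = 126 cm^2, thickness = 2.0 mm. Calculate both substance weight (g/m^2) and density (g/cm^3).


Substance weight = 977.0 g/m^2
Density = 0.488 g/cm^3


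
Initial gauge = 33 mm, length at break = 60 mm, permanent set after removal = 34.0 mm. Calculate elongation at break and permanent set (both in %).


Elongation at break = (60 - 33) / 33 x 100 = 81.8%
Permanent set = (34.0 - 33) / 33 x 100 = 3.0%


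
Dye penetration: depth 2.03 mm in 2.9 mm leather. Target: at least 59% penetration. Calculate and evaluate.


Penetration = 2.03 / 2.9 x 100 = 70.0%
Target: 59%
Meets target: Yes


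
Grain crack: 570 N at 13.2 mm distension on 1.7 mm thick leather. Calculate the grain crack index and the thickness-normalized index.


Crack index = 570 / 13.2 = 43.2 N/mm
Normalized = 43.2 / 1.7 = 25.4 N/mm per mm


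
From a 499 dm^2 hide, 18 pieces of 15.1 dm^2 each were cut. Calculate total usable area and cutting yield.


Usable area = 271.8 dm^2
Yield = 54.5%

Total usable = 18 x 15.1 = 271.8 dm^2
Yield = 271.8 / 499 x 100 = 54.5%


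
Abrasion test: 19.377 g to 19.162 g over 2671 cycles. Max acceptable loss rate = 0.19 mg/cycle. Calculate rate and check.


Loss = 19.377 - 19.162 = 0.215 g
Rate = 0.215 g / 2671 cycles x 1000 = 0.080 mg/cycle
Max = 0.19 mg/cycle
Passes: Yes


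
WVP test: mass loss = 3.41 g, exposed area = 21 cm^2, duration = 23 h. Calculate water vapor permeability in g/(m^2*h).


WVP = mass_loss / (area x time) x 10000
WVP = 3.41 / (21 x 23) x 10000
WVP = 3.41 / 483 x 10000 = 70.60 g/(m^2*h)


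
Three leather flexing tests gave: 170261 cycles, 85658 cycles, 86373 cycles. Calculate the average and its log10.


Average = 114097 cycles
log10 = 5.06


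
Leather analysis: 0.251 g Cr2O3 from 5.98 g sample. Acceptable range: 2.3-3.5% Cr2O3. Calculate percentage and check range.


Cr2O3% = 0.251 / 5.98 x 100 = 4.20%
Acceptable range: 2.3 to 3.5%
Within range: No


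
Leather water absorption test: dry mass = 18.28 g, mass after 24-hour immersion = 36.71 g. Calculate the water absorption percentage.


Water absorbed = 36.71 - 18.28 = 18.43 g
WA% = 18.43 / 18.28 x 100 = 100.8%


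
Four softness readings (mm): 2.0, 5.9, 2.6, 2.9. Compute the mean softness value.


3.35 mm

Sum = 2.0 + 5.9 + 2.6 + 2.9
Mean = 13.4 / 4 = 3.35 mm


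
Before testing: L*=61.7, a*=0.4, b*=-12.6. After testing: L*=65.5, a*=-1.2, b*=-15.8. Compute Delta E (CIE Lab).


dL = 65.5 - 61.7 = 3.8
da = -1.2 - 0.4 = -1.6
db = -15.8 - (-12.6) = -3.2
dE = sqrt((3.8)^2 + (-1.6)^2 + (-3.2)^2) = 5.22


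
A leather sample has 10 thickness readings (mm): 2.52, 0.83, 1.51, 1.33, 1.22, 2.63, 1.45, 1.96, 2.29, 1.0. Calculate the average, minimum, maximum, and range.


Average = 1.67 mm
Min = 0.83 mm
Max = 2.63 mm
Range = 1.80 mm


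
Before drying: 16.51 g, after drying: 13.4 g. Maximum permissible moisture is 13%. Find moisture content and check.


MC = (16.51 - 13.4) / 16.51 x 100 = 18.8%
Maximum: 13%
Acceptable: No


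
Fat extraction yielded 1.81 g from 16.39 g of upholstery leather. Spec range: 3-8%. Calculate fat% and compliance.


Fat% = 1.81 / 16.39 x 100 = 11.0%
Spec range: 3-8%
Compliant: No


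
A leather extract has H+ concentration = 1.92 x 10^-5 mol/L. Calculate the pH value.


pH = -log10[H+]
pH = -log10(1.92 x 10^-5) = 4.72


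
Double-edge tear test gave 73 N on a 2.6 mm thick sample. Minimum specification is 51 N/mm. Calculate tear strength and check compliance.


Tear strength = 28.1 N/mm
Compliant: No


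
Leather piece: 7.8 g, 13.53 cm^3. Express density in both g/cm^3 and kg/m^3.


Density = 7.8 / 13.53 = 0.576 g/cm^3
Convert: 0.576 x 1000 = 576 kg/m^3


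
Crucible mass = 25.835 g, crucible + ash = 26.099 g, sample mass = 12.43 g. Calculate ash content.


Ash mass = 0.264 g
Ash content = 2.12%

Ash mass = 26.099 - 25.835 = 0.264 g
Ash% = 0.264 / 12.43 x 100 = 2.12%


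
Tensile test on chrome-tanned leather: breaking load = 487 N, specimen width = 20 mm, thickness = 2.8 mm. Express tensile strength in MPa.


Cross-section = 20 x 2.8 = 56.0 mm^2
TS = 487 / 56.0 = 8.70 MPa
(1 N/mm^2 = 1 MPa)


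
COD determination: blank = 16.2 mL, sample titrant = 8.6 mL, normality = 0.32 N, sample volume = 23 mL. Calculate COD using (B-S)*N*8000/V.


COD = (16.2 - 8.6) x 0.32 x 8000 / 23
COD = 7.6 x 0.32 x 8000 / 23
COD = 845.9 mg/L


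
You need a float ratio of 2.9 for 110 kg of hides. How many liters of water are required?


Water = hide weight x target ratio
Water = 110 x 2.9 = 319.0 L


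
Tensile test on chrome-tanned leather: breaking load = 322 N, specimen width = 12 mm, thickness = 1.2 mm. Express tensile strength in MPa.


Cross-section = 12 x 1.2 = 14.4 mm^2
TS = 322 / 14.4 = 22.36 MPa
(1 N/mm^2 = 1 MPa)


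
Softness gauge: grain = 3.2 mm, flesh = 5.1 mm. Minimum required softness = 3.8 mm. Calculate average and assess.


Average = (3.2 + 5.1) / 2 = 4.15 mm
Minimum = 3.8 mm
Meets requirement: Yes


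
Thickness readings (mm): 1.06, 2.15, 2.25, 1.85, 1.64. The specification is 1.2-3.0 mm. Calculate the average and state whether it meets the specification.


Sum = 8.95
Average = 8.95 / 5 = 1.79 mm
Specification range: 1.2 to 3.0 mm
Within spec: Yes


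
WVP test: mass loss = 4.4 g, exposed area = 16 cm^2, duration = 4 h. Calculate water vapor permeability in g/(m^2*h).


WVP = mass_loss / (area x time) x 10000
WVP = 4.4 / (16 x 4) x 10000
WVP = 4.4 / 64 x 10000 = 687.50 g/(m^2*h)


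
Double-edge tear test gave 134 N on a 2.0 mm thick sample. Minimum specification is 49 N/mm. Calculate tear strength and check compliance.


Tear strength = 134 / 2.0 = 67.0 N/mm
Required minimum = 49 N/mm
Compliant: Yes


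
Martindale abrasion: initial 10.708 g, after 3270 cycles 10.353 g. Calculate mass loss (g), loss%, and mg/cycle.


Loss = 10.708 - 10.353 = 0.355 g
Loss% = 0.355 / 10.708 x 100 = 3.32%
Rate = 0.355 / 3270 x 1000 = 0.109 mg/cycle


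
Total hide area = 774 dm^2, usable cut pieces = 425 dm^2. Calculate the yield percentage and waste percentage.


Yield = 54.9%
Waste = 45.1%

Yield = 425 / 774 x 100 = 54.9%
Waste = 774 - 425 = 349 dm^2
Waste% = 100 - 54.9 = 45.1%


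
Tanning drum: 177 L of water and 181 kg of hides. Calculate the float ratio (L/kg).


Float ratio = water / hide weight
Ratio = 177 / 181 = 1.0


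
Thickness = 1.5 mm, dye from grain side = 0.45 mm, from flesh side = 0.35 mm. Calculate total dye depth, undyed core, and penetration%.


Total dyed = 0.45 + 0.35 = 0.80 mm
Undyed core = 1.5 - 0.80 = 0.70 mm
Penetration = 0.80 / 1.5 x 100 = 53.3%


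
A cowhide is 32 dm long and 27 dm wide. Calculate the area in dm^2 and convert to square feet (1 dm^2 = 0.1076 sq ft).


864 dm^2
92.97 sq ft

Area = 32 x 27 = 864 dm^2
Conversion: 864 x 0.1076 = 92.97 sq ft


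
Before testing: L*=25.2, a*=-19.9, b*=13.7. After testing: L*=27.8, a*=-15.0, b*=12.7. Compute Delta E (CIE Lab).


dL = 27.8 - 25.2 = 2.6
da = -15.0 - (-19.9) = 4.9
db = 12.7 - 13.7 = -1.0
dE = sqrt((2.6)^2 + (4.9)^2 + (-1.0)^2) = 5.64


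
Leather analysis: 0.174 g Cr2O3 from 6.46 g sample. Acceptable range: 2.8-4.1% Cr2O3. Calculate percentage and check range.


Cr2O3% = 0.174 / 6.46 x 100 = 2.69%
Acceptable range: 2.8 to 4.1%
Within range: No


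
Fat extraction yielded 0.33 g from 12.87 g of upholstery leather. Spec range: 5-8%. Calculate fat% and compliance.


Fat content = 2.6%
Compliant: No


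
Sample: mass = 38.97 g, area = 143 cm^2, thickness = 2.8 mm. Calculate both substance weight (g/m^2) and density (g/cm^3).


Substance weight = 2725.2 g/m^2
Density = 0.973 g/cm^3

SW = 38.97 / 143 x 10000 = 2725.2 g/m^2
Volume = 143 x 2.8 / 10 = 40.04 cm^3
Density = 38.97 / 40.04 = 0.973 g/cm^3


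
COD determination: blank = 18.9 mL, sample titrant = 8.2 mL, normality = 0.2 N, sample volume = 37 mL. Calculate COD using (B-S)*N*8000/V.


462.7 mg/L

COD = (18.9 - 8.2) x 0.2 x 8000 / 37
COD = 10.7 x 0.2 x 8000 / 37
COD = 462.7 mg/L


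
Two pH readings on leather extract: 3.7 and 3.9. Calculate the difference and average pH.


Difference = 0.2
Average pH = 3.80

Difference = |3.7 - 3.9| = 0.2
Average = (3.7 + 3.9) / 2 = 3.80


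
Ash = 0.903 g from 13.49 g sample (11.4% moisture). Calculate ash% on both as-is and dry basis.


As-is ash% = 0.903 / 13.49 x 100 = 6.69%
Dry mass = 13.49 x (100 - 11.4) / 100 = 11.95214 g
Dry-basis ash% = 0.903 / 11.95214 x 100 = 7.56%


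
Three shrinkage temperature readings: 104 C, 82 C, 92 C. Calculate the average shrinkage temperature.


Average = (104 + 82 + 92) / 3
Average = 278 / 3 = 92.7 C


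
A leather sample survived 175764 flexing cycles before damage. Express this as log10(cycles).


5.24

log10(175764) = 5.24


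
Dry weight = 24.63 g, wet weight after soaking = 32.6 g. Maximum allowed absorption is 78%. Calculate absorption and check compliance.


WA = (32.6 - 24.63) / 24.63 x 100 = 32.4%
Maximum allowed: 78%
Compliant: Yes


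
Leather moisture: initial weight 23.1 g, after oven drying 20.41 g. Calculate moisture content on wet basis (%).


Moisture = 23.1 - 20.41 = 2.69 g
MC = 2.69 / 23.1 x 100 = 11.6%


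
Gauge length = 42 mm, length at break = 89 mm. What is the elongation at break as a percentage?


111.9%


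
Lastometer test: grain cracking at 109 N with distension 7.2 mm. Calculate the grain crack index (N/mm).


Grain crack index = force / distension
Index = 109 / 7.2 = 15.1 N/mm


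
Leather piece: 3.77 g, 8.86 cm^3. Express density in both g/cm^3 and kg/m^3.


Density = 3.77 / 8.86 = 0.426 g/cm^3
Convert: 0.426 x 1000 = 426 kg/m^3


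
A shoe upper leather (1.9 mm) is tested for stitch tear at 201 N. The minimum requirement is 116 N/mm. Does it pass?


STS = 105.8 N/mm
Passes: No

STS = 201 / 1.9 = 105.8 N/mm
Minimum required: 116 N/mm
Passes: No


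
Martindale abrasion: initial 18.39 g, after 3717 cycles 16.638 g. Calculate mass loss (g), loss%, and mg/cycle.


Mass loss = 1.752 g
Loss = 9.53%
Rate = 0.471 mg/cycle

Loss = 18.39 - 16.638 = 1.752 g
Loss% = 1.752 / 18.39 x 100 = 9.53%
Rate = 1.752 / 3717 x 1000 = 0.471 mg/cycle


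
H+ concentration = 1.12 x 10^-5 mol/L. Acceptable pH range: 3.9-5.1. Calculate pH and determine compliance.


pH = 4.95
Compliant: Yes

pH = -log10(1.12 x 10^-5) = 4.95
Range: 3.9 to 5.1
Compliant: Yes


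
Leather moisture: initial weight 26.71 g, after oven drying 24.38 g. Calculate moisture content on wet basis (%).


8.7%


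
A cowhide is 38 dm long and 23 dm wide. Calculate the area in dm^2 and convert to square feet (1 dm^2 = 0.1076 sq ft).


874 dm^2
94.04 sq ft

Area = 38 x 23 = 874 dm^2
Conversion: 874 x 0.1076 = 94.04 sq ft


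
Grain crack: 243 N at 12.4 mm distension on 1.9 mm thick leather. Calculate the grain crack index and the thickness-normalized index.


Crack index = 243 / 12.4 = 19.6 N/mm
Normalized = 19.6 / 1.9 = 10.3 N/mm per mm


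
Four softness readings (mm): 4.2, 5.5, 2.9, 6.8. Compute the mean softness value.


4.85 mm

Sum = 4.2 + 5.5 + 2.9 + 6.8
Mean = 19.4 / 4 = 4.85 mm


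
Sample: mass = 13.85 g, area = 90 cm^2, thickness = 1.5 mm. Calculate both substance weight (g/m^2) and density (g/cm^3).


SW = 13.85 / 90 x 10000 = 1538.9 g/m^2
Volume = 90 x 1.5 / 10 = 13.50 cm^3
Density = 13.85 / 13.50 = 1.026 g/cm^3


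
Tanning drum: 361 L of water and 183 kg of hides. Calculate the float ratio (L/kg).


2.0

Float ratio = water / hide weight
Ratio = 361 / 183 = 2.0


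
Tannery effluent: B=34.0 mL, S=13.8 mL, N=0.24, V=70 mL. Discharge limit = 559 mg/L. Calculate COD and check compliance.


COD = 554.1 mg/L
Compliant: Yes


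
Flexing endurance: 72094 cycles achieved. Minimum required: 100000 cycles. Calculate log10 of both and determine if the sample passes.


log10(72094) = 4.86
log10(100000) = 5.00
Passes: No


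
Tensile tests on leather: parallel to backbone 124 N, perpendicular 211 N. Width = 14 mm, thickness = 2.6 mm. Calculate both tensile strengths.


Parallel = 3.41 N/mm^2
Perpendicular = 5.80 N/mm^2


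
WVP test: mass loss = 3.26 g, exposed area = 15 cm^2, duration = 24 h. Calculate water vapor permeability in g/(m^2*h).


90.56 g/(m^2*h)

WVP = mass_loss / (area x time) x 10000
WVP = 3.26 / (15 x 24) x 10000
WVP = 3.26 / 360 x 10000 = 90.56 g/(m^2*h)


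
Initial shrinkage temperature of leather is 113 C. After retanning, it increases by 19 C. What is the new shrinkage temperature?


132 C


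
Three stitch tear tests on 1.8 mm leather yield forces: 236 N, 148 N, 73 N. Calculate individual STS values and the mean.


STS1 = 236 / 1.8 = 131.1 N/mm
STS2 = 148 / 1.8 = 82.2 N/mm
STS3 = 73 / 1.8 = 40.6 N/mm
Mean = (131.1 + 82.2 + 40.6) / 3 = 84.6 N/mm
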